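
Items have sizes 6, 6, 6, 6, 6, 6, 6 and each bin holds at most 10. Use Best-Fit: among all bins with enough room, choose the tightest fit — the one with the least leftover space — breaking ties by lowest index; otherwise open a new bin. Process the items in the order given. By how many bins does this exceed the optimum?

Best-Fit: [6] [6] [6] [6] [6] [6] [6] → 7 bins.
7 items exceed 5 (half the capacity), and no two of those can share a bin, so at least 7 bins are needed.
So 7 is already optimal.

0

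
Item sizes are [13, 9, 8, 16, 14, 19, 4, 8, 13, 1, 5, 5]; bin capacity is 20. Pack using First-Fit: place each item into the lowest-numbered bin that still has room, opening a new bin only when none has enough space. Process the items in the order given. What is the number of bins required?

7

Put 13 in bin 1; 7 remain.
Put 9 in bin 2; 11 remain.
Put 8 in bin 2; 3 remain.
Put 16 in bin 3; 4 remain.
Put 14 in bin 4; 6 remain.
Put 19 in bin 5; 1 remain.
Put 4 in bin 1; 3 remain.
Put 8 in bin 6; 12 remain.
Put 13 in bin 7; 7 remain.
Put 1 in bin 1; 2 remain.
Put 5 in bin 4; 1 remain.
Put 5 in bin 6; 7 remain.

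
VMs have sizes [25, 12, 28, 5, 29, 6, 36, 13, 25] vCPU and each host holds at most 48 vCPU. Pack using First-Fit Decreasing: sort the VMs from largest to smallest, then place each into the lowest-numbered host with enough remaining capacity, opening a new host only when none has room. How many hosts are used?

Sorted descending: 36, 29, 28, 25, 25, 13, 12, 6, 5.
Put 36 vCPU in host 1; 12 vCPU remain.
Put 29 vCPU in host 2; 19 vCPU remain.
Put 28 vCPU in host 3; 20 vCPU remain.
Put 25 vCPU in host 4; 23 vCPU remain.
Put 25 vCPU in host 5; 23 vCPU remain.
Put 13 vCPU in host 2; 6 vCPU remain.
Put 12 vCPU in host 1; 0 vCPU remain.
Put 6 vCPU in host 2; 0 vCPU remain.
Put 5 vCPU in host 3; 15 vCPU remain.

5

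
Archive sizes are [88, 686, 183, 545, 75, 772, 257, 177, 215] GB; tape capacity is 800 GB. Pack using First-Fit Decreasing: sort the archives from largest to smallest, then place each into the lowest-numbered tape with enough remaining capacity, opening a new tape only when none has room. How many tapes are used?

4

Sorted descending: 772, 686, 545, 257, 215, 183, 177, 88, 75.
Put 772 GB in tape 1; 28 GB remain.
Put 686 GB in tape 2; 114 GB remain.
Put 545 GB in tape 3; 255 GB remain.
Put 257 GB in tape 4; 543 GB remain.
Put 215 GB in tape 3; 40 GB remain.
Put 183 GB in tape 4; 360 GB remain.
Put 177 GB in tape 4; 183 GB remain.
Put 88 GB in tape 2; 26 GB remain.
Put 75 GB in tape 4; 108 GB remain.
Final tapes: [772] [686,88] [545,215] [257,183,177,75].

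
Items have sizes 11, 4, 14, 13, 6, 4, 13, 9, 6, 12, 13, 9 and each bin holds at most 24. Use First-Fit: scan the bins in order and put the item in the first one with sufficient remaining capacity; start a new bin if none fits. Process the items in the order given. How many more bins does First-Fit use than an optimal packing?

1

First-Fit: [11,4,6] [14,4,6] [13,9] [13,9] [12] [13] → 6 bins.
Total size 114; any packing needs at least ⌈114/24⌉ = 5 bins.
An optimal packing achieves that bound: [14,9] [13,11] [13,9] [13,6,4] [12,6,4] → 5 bins.
Excess: 6 − 5 = 1.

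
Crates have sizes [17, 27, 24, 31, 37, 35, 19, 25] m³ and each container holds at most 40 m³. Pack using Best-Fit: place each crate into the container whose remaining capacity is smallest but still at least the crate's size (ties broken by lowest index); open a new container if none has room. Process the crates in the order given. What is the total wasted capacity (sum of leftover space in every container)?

Put 17 m³ in container 1; 23 m³ remain.
Put 27 m³ in container 2; 13 m³ remain.
Put 24 m³ in container 3; 16 m³ remain.
Put 31 m³ in container 4; 9 m³ remain.
Put 37 m³ in container 5; 3 m³ remain.
Put 35 m³ in container 6; 5 m³ remain.
Put 19 m³ in container 1; 4 m³ remain.
Put 25 m³ in container 7; 15 m³ remain.
7 containers × 40 m³ = 280 m³; used 215 m³; unused 65 m³.

65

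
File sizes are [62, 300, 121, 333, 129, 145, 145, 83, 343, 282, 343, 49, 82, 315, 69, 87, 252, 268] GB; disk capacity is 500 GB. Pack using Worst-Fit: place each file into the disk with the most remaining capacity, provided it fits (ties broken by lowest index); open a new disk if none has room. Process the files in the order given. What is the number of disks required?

Put 62 GB in disk 1; 438 GB remain.
Put 300 GB in disk 1; 138 GB remain.
Put 121 GB in disk 1; 17 GB remain.
Put 333 GB in disk 2; 167 GB remain.
Put 129 GB in disk 2; 38 GB remain.
Put 145 GB in disk 3; 355 GB remain.
Put 145 GB in disk 3; 210 GB remain.
Put 83 GB in disk 3; 127 GB remain.
Put 343 GB in disk 4; 157 GB remain.
Put 282 GB in disk 5; 218 GB remain.
Put 343 GB in disk 6; 157 GB remain.
Put 49 GB in disk 5; 169 GB remain.
Put 82 GB in disk 5; 87 GB remain.
Put 315 GB in disk 7; 185 GB remain.
Put 69 GB in disk 7; 116 GB remain.
Put 87 GB in disk 4; 70 GB remain.
Put 252 GB in disk 8; 248 GB remain.
Put 268 GB in disk 9; 232 GB remain.

9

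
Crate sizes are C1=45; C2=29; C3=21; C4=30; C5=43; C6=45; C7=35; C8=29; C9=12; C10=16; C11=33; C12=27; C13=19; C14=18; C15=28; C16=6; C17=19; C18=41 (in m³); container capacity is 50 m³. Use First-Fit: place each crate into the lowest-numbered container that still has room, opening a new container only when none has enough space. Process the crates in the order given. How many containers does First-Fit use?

Put C1 (45 m³) in container 1; 5 m³ remain.
Put C2 (29 m³) in container 2; 21 m³ remain.
Put C3 (21 m³) in container 2; 0 m³ remain.
Put C4 (30 m³) in container 3; 20 m³ remain.
Put C5 (43 m³) in container 4; 7 m³ remain.
Put C6 (45 m³) in container 5; 5 m³ remain.
Put C7 (35 m³) in container 6; 15 m³ remain.
Put C8 (29 m³) in container 7; 21 m³ remain.
Put C9 (12 m³) in container 3; 8 m³ remain.
Put C10 (16 m³) in container 7; 5 m³ remain.
Put C11 (33 m³) in container 8; 17 m³ remain.
Put C12 (27 m³) in container 9; 23 m³ remain.
Put C13 (19 m³) in container 9; 4 m³ remain.
Put C14 (18 m³) in container 10; 32 m³ remain.
Put C15 (28 m³) in container 10; 4 m³ remain.
Put C16 (6 m³) in container 3; 2 m³ remain.
Put C17 (19 m³) in container 11; 31 m³ remain.
Put C18 (41 m³) in container 12; 9 m³ remain.

12 containers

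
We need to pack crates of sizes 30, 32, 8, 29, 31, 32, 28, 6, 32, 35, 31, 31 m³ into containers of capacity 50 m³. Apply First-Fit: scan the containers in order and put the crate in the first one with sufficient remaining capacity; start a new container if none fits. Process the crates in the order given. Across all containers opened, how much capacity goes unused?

Put 30 m³ in container 1; 20 m³ remain.
Put 32 m³ in container 2; 18 m³ remain.
Put 8 m³ in container 1; 12 m³ remain.
Put 29 m³ in container 3; 21 m³ remain.
Put 31 m³ in container 4; 19 m³ remain.
Put 32 m³ in container 5; 18 m³ remain.
Put 28 m³ in container 6; 22 m³ remain.
Put 6 m³ in container 1; 6 m³ remain.
Put 32 m³ in container 7; 18 m³ remain.
Put 35 m³ in container 8; 15 m³ remain.
Put 31 m³ in container 9; 19 m³ remain.
Put 31 m³ in container 10; 19 m³ remain.
10 containers × 50 m³ = 500 m³; used 325 m³; unused 175 m³.

175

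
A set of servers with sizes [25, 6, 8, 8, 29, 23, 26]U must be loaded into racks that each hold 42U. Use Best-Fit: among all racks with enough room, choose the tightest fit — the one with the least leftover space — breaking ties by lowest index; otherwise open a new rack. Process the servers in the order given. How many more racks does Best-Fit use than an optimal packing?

0

Best-Fit: [25,6,8] [8,29] [23] [26] → 4 racks.
4 servers exceed 21U (half the capacity), and no two of those can share a rack, so at least 4 racks are needed.
So 4 is already optimal.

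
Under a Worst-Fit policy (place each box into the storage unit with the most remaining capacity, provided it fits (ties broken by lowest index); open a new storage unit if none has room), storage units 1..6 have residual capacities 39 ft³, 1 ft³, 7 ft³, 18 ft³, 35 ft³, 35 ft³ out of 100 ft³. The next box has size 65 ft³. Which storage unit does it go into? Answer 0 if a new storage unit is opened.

0

No storage unit has ≥ 65 ft³ free, so a new storage unit is opened.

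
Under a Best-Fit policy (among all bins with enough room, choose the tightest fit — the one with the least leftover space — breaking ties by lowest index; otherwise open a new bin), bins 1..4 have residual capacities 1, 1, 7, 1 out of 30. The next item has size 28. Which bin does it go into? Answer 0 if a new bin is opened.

No bin has ≥ 28 free, so a new bin is opened.

0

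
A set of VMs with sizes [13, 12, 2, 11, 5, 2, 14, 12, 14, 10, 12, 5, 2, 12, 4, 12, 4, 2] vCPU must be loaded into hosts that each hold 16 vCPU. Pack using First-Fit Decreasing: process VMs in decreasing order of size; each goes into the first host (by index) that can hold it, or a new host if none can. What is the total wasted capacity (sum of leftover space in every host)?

Sorted descending: 14, 14, 13, 12, 12, 12, 12, 12, 11, 10, 5, 5, 4, 4, 2, 2, 2, 2.
Put 14 vCPU in host 1; 2 vCPU remain.
Put 14 vCPU in host 2; 2 vCPU remain.
Put 13 vCPU in host 3; 3 vCPU remain.
Put 12 vCPU in host 4; 4 vCPU remain.
Put 12 vCPU in host 5; 4 vCPU remain.
Put 12 vCPU in host 6; 4 vCPU remain.
Put 12 vCPU in host 7; 4 vCPU remain.
Put 12 vCPU in host 8; 4 vCPU remain.
Put 11 vCPU in host 9; 5 vCPU remain.
Put 10 vCPU in host 10; 6 vCPU remain.
Put 5 vCPU in host 9; 0 vCPU remain.
Put 5 vCPU in host 10; 1 vCPU remain.
Put 4 vCPU in host 4; 0 vCPU remain.
Put 4 vCPU in host 5; 0 vCPU remain.
Put 2 vCPU in host 1; 0 vCPU remain.
Put 2 vCPU in host 2; 0 vCPU remain.
Put 2 vCPU in host 3; 1 vCPU remain.
Put 2 vCPU in host 6; 2 vCPU remain.
10 hosts × 16 vCPU = 160 vCPU; used 148 vCPU; unused 12 vCPU.

12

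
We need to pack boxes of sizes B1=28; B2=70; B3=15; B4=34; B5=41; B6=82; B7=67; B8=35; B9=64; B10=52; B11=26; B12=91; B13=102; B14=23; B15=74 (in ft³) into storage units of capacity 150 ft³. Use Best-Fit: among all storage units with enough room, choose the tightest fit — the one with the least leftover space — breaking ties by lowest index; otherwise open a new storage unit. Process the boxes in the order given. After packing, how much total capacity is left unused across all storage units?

246

Put B1 (28 ft³) in storage unit 1; 122 ft³ remain.
Put B2 (70 ft³) in storage unit 1; 52 ft³ remain.
Put B3 (15 ft³) in storage unit 1; 37 ft³ remain.
Put B4 (34 ft³) in storage unit 1; 3 ft³ remain.
Put B5 (41 ft³) in storage unit 2; 109 ft³ remain.
Put B6 (82 ft³) in storage unit 2; 27 ft³ remain.
Put B7 (67 ft³) in storage unit 3; 83 ft³ remain.
Put B8 (35 ft³) in storage unit 3; 48 ft³ remain.
Put B9 (64 ft³) in storage unit 4; 86 ft³ remain.
Put B10 (52 ft³) in storage unit 4; 34 ft³ remain.
Put B11 (26 ft³) in storage unit 2; 1 ft³ remain.
Put B12 (91 ft³) in storage unit 5; 59 ft³ remain.
Put B13 (102 ft³) in storage unit 6; 48 ft³ remain.
Put B14 (23 ft³) in storage unit 4; 11 ft³ remain.
Put B15 (74 ft³) in storage unit 7; 76 ft³ remain.
7 storage units × 150 ft³ = 1050 ft³; used 804 ft³; unused 246 ft³.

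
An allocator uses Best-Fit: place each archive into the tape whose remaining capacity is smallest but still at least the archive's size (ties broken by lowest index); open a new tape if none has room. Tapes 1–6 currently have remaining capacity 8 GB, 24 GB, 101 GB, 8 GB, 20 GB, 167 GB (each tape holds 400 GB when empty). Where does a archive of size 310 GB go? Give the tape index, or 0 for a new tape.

No tape has ≥ 310 GB free, so a new tape is opened.

0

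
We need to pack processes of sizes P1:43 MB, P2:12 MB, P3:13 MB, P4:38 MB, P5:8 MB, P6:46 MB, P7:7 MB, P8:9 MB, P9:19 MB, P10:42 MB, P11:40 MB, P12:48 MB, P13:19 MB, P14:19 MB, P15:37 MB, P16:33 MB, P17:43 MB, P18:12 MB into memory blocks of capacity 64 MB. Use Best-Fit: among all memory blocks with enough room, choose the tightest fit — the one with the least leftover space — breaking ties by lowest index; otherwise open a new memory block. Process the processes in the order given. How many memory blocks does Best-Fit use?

9

Put P1 (43 MB) in memory block 1; 21 MB remain.
Put P2 (12 MB) in memory block 1; 9 MB remain.
Put P3 (13 MB) in memory block 2; 51 MB remain.
Put P4 (38 MB) in memory block 2; 13 MB remain.
Put P5 (8 MB) in memory block 1; 1 MB remain.
Put P6 (46 MB) in memory block 3; 18 MB remain.
Put P7 (7 MB) in memory block 2; 6 MB remain.
Put P8 (9 MB) in memory block 3; 9 MB remain.
Put P9 (19 MB) in memory block 4; 45 MB remain.
Put P10 (42 MB) in memory block 4; 3 MB remain.
Put P11 (40 MB) in memory block 5; 24 MB remain.
Put P12 (48 MB) in memory block 6; 16 MB remain.
Put P13 (19 MB) in memory block 5; 5 MB remain.
Put P14 (19 MB) in memory block 7; 45 MB remain.
Put P15 (37 MB) in memory block 7; 8 MB remain.
Put P16 (33 MB) in memory block 8; 31 MB remain.
Put P17 (43 MB) in memory block 9; 21 MB remain.
Put P18 (12 MB) in memory block 6; 4 MB remain.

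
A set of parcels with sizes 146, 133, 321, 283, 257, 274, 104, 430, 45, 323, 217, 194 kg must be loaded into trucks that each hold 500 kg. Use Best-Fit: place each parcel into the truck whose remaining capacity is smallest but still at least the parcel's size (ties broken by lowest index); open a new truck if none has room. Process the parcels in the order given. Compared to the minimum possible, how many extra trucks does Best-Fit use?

1

Best-Fit: [146,133,194] [321,104] [283,217] [257] [274] [430,45] [323] → 7 trucks.
Total size 2727 kg; any packing needs at least ⌈2727/500⌉ = 6 trucks.
An optimal packing achieves that bound: [430,45] [323,146] [321,133] [283,217] [274,194] [257,104] → 6 trucks.
Excess: 7 − 6 = 1.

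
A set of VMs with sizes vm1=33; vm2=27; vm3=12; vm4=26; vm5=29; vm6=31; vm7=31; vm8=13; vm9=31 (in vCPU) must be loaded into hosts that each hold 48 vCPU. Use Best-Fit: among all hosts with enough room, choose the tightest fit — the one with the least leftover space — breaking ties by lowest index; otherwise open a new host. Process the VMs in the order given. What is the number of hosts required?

7

vm1 (33 vCPU) → host 1 (remaining 15 vCPU)
vm2 (27 vCPU) → host 2 (remaining 21 vCPU)
vm3 (12 vCPU) → host 1 (remaining 3 vCPU)
vm4 (26 vCPU) → host 3 (remaining 22 vCPU)
vm5 (29 vCPU) → host 4 (remaining 19 vCPU)
vm6 (31 vCPU) → host 5 (remaining 17 vCPU)
vm7 (31 vCPU) → host 6 (remaining 17 vCPU)
vm8 (13 vCPU) → host 5 (remaining 4 vCPU)
vm9 (31 vCPU) → host 7 (remaining 17 vCPU)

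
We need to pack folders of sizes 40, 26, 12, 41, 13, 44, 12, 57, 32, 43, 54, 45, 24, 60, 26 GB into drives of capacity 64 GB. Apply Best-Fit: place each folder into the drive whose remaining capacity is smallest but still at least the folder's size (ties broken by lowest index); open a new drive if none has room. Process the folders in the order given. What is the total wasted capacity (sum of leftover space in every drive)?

111

drive 1: place 40 GB, 24 GB left
drive 2: place 26 GB, 38 GB left
drive 1: place 12 GB, 12 GB left
drive 3: place 41 GB, 23 GB left
drive 3: place 13 GB, 10 GB left
drive 4: place 44 GB, 20 GB left
drive 1: place 12 GB, 0 GB left
drive 5: place 57 GB, 7 GB left
drive 2: place 32 GB, 6 GB left
drive 6: place 43 GB, 21 GB left
drive 7: place 54 GB, 10 GB left
drive 8: place 45 GB, 19 GB left
drive 9: place 24 GB, 40 GB left
drive 10: place 60 GB, 4 GB left
drive 9: place 26 GB, 14 GB left
10 drives × 64 GB = 640 GB; used 529 GB; unused 111 GB.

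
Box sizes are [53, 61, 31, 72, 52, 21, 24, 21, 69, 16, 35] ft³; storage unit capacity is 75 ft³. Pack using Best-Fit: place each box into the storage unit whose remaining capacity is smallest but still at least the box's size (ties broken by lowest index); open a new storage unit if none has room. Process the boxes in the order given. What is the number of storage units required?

7

Put 53 ft³ in storage unit 1; 22 ft³ remain.
Put 61 ft³ in storage unit 2; 14 ft³ remain.
Put 31 ft³ in storage unit 3; 44 ft³ remain.
Put 72 ft³ in storage unit 4; 3 ft³ remain.
Put 52 ft³ in storage unit 5; 23 ft³ remain.
Put 21 ft³ in storage unit 1; 1 ft³ remain.
Put 24 ft³ in storage unit 3; 20 ft³ remain.
Put 21 ft³ in storage unit 5; 2 ft³ remain.
Put 69 ft³ in storage unit 6; 6 ft³ remain.
Put 16 ft³ in storage unit 3; 4 ft³ remain.
Put 35 ft³ in storage unit 7; 40 ft³ remain.
Final storage units: [53,21] [61] [31,24,16] [72] [52,21] [69] [35].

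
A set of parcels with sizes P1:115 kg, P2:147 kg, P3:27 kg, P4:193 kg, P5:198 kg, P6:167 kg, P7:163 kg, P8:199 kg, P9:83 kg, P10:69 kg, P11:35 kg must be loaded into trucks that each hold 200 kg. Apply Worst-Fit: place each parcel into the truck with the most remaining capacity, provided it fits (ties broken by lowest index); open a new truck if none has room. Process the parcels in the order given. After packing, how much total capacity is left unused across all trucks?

truck 1: place P1 (115 kg), 85 kg left
truck 2: place P2 (147 kg), 53 kg left
truck 1: place P3 (27 kg), 58 kg left
truck 3: place P4 (193 kg), 7 kg left
truck 4: place P5 (198 kg), 2 kg left
truck 5: place P6 (167 kg), 33 kg left
truck 6: place P7 (163 kg), 37 kg left
truck 7: place P8 (199 kg), 1 kg left
truck 8: place P9 (83 kg), 117 kg left
truck 8: place P10 (69 kg), 48 kg left
truck 1: place P11 (35 kg), 23 kg left
8 trucks × 200 kg = 1600 kg; used 1396 kg; unused 204 kg.

204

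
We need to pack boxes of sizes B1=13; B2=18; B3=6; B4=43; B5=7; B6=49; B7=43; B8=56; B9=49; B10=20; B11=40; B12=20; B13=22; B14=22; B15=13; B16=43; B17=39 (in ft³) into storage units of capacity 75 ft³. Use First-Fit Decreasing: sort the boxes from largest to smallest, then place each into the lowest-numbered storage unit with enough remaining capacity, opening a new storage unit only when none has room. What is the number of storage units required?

Sorted descending: 56, 49, 49, 43, 43, 43, 40, 39, 22, 22, 20, 20, 18, 13, 13, 7, 6.
56 ft³ → storage unit 1 (remaining 19 ft³)
49 ft³ → storage unit 2 (remaining 26 ft³)
49 ft³ → storage unit 3 (remaining 26 ft³)
43 ft³ → storage unit 4 (remaining 32 ft³)
43 ft³ → storage unit 5 (remaining 32 ft³)
43 ft³ → storage unit 6 (remaining 32 ft³)
40 ft³ → storage unit 7 (remaining 35 ft³)
39 ft³ → storage unit 8 (remaining 36 ft³)
22 ft³ → storage unit 2 (remaining 4 ft³)
22 ft³ → storage unit 3 (remaining 4 ft³)
20 ft³ → storage unit 4 (remaining 12 ft³)
20 ft³ → storage unit 5 (remaining 12 ft³)
18 ft³ → storage unit 1 (remaining 1 ft³)
13 ft³ → storage unit 6 (remaining 19 ft³)
13 ft³ → storage unit 6 (remaining 6 ft³)
7 ft³ → storage unit 4 (remaining 5 ft³)
6 ft³ → storage unit 5 (remaining 6 ft³)

8 storage units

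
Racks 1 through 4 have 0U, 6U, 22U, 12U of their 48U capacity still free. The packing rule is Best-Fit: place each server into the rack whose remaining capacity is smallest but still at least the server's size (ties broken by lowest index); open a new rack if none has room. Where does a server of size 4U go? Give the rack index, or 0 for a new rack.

2

Racks with room: rack 2 (6U), rack 3 (22U), rack 4 (12U).
Tightest fit is rack 2 with 6U free.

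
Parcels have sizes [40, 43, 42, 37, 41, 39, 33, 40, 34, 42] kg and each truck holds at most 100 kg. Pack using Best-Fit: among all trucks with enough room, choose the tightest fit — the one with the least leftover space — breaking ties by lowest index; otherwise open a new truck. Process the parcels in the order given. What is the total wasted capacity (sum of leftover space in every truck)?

truck 1: place 40 kg, 60 kg left
truck 1: place 43 kg, 17 kg left
truck 2: place 42 kg, 58 kg left
truck 2: place 37 kg, 21 kg left
truck 3: place 41 kg, 59 kg left
truck 3: place 39 kg, 20 kg left
truck 4: place 33 kg, 67 kg left
truck 4: place 40 kg, 27 kg left
truck 5: place 34 kg, 66 kg left
truck 5: place 42 kg, 24 kg left
5 trucks × 100 kg = 500 kg; used 391 kg; unused 109 kg.

109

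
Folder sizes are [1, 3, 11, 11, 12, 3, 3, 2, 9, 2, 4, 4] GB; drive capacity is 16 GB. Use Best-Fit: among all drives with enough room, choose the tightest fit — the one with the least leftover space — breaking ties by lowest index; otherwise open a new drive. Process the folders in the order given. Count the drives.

Put 1 GB in drive 1; 15 GB remain.
Put 3 GB in drive 1; 12 GB remain.
Put 11 GB in drive 1; 1 GB remain.
Put 11 GB in drive 2; 5 GB remain.
Put 12 GB in drive 3; 4 GB remain.
Put 3 GB in drive 3; 1 GB remain.
Put 3 GB in drive 2; 2 GB remain.
Put 2 GB in drive 2; 0 GB remain.
Put 9 GB in drive 4; 7 GB remain.
Put 2 GB in drive 4; 5 GB remain.
Put 4 GB in drive 4; 1 GB remain.
Put 4 GB in drive 5; 12 GB remain.
Final drives: [1,3,11] [11,3,2] [12,3] [9,2,4] [4].

5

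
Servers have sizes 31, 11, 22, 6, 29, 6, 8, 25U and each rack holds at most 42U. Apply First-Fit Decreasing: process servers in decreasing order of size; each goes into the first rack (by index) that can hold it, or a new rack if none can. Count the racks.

Sorted descending: 31, 29, 25, 22, 11, 8, 6, 6.
rack 1: place 31U, 11U left
rack 2: place 29U, 13U left
rack 3: place 25U, 17U left
rack 4: place 22U, 20U left
rack 1: place 11U, 0U left
rack 2: place 8U, 5U left
rack 3: place 6U, 11U left
rack 3: place 6U, 5U left
Final racks: [31,11] [29,8] [25,6,6] [22].

4 racks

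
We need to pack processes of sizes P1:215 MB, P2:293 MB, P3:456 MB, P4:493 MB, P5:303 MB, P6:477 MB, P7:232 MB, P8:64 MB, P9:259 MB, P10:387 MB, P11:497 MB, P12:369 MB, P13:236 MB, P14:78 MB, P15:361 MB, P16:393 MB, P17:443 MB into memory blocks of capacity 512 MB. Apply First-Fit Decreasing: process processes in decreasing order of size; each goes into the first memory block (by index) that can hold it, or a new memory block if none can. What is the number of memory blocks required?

13

Sorted descending: 497, 493, 477, 456, 443, 393, 387, 369, 361, 303, 293, 259, 236, 232, 215, 78, 64.
497 MB → memory block 1 (remaining 15 MB)
493 MB → memory block 2 (remaining 19 MB)
477 MB → memory block 3 (remaining 35 MB)
456 MB → memory block 4 (remaining 56 MB)
443 MB → memory block 5 (remaining 69 MB)
393 MB → memory block 6 (remaining 119 MB)
387 MB → memory block 7 (remaining 125 MB)
369 MB → memory block 8 (remaining 143 MB)
361 MB → memory block 9 (remaining 151 MB)
303 MB → memory block 10 (remaining 209 MB)
293 MB → memory block 11 (remaining 219 MB)
259 MB → memory block 12 (remaining 253 MB)
236 MB → memory block 12 (remaining 17 MB)
232 MB → memory block 13 (remaining 280 MB)
215 MB → memory block 11 (remaining 4 MB)
78 MB → memory block 6 (remaining 41 MB)
64 MB → memory block 5 (remaining 5 MB)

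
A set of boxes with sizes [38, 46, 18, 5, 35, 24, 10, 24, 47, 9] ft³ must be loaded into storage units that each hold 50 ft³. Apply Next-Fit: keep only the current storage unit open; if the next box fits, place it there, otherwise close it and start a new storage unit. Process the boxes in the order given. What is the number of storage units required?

storage unit 1: place 38 ft³, 12 ft³ left
storage unit 2: place 46 ft³, 4 ft³ left
storage unit 3: place 18 ft³, 32 ft³ left
storage unit 3: place 5 ft³, 27 ft³ left
storage unit 4: place 35 ft³, 15 ft³ left
storage unit 5: place 24 ft³, 26 ft³ left
storage unit 5: place 10 ft³, 16 ft³ left
storage unit 6: place 24 ft³, 26 ft³ left
storage unit 7: place 47 ft³, 3 ft³ left
storage unit 8: place 9 ft³, 41 ft³ left

8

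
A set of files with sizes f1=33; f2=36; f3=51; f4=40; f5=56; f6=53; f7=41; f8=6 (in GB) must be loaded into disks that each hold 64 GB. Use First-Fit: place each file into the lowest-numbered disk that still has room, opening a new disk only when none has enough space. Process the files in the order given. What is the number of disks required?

7

disk 1: place f1 (33 GB), 31 GB left
disk 2: place f2 (36 GB), 28 GB left
disk 3: place f3 (51 GB), 13 GB left
disk 4: place f4 (40 GB), 24 GB left
disk 5: place f5 (56 GB), 8 GB left
disk 6: place f6 (53 GB), 11 GB left
disk 7: place f7 (41 GB), 23 GB left
disk 1: place f8 (6 GB), 25 GB left
Final disks: [33,6] [36] [51] [40] [56] [53] [41].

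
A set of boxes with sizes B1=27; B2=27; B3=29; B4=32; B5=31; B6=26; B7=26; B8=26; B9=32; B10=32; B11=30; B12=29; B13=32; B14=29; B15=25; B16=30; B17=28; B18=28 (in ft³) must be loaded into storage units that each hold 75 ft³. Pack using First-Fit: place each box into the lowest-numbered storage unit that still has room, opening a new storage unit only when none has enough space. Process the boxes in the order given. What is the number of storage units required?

B1 (27 ft³) → storage unit 1 (remaining 48 ft³)
B2 (27 ft³) → storage unit 1 (remaining 21 ft³)
B3 (29 ft³) → storage unit 2 (remaining 46 ft³)
B4 (32 ft³) → storage unit 2 (remaining 14 ft³)
B5 (31 ft³) → storage unit 3 (remaining 44 ft³)
B6 (26 ft³) → storage unit 3 (remaining 18 ft³)
B7 (26 ft³) → storage unit 4 (remaining 49 ft³)
B8 (26 ft³) → storage unit 4 (remaining 23 ft³)
B9 (32 ft³) → storage unit 5 (remaining 43 ft³)
B10 (32 ft³) → storage unit 5 (remaining 11 ft³)
B11 (30 ft³) → storage unit 6 (remaining 45 ft³)
B12 (29 ft³) → storage unit 6 (remaining 16 ft³)
B13 (32 ft³) → storage unit 7 (remaining 43 ft³)
B14 (29 ft³) → storage unit 7 (remaining 14 ft³)
B15 (25 ft³) → storage unit 8 (remaining 50 ft³)
B16 (30 ft³) → storage unit 8 (remaining 20 ft³)
B17 (28 ft³) → storage unit 9 (remaining 47 ft³)
B18 (28 ft³) → storage unit 9 (remaining 19 ft³)

9 storage units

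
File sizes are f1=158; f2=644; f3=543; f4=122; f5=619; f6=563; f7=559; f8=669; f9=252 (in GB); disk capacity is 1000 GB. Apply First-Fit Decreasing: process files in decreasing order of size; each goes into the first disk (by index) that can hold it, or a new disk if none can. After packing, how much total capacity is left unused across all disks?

1871

Sorted descending: 669, 644, 619, 563, 559, 543, 252, 158, 122.
disk 1: place 669 GB, 331 GB left
disk 2: place 644 GB, 356 GB left
disk 3: place 619 GB, 381 GB left
disk 4: place 563 GB, 437 GB left
disk 5: place 559 GB, 441 GB left
disk 6: place 543 GB, 457 GB left
disk 1: place 252 GB, 79 GB left
disk 2: place 158 GB, 198 GB left
disk 2: place 122 GB, 76 GB left
6 disks × 1000 GB = 6000 GB; used 4129 GB; unused 1871 GB.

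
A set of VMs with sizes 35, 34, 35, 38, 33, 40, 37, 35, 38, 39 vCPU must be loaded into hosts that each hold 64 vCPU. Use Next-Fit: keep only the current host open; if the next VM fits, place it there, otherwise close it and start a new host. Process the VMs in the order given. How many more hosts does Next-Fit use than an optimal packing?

Next-Fit: [35] [34] [35] [38] [33] [40] [37] [35] [38] [39] → 10 hosts.
10 VMs exceed 32 vCPU (half the capacity), and no two of those can share a host, so at least 10 hosts are needed.
So 10 is already optimal.

0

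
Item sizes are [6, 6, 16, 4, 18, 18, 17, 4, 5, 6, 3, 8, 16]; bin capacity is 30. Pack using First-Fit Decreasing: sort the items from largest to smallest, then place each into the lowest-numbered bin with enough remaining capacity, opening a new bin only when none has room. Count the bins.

Sorted descending: 18, 18, 17, 16, 16, 8, 6, 6, 6, 5, 4, 4, 3.
18 → bin 1 (remaining 12)
18 → bin 2 (remaining 12)
17 → bin 3 (remaining 13)
16 → bin 4 (remaining 14)
16 → bin 5 (remaining 14)
8 → bin 1 (remaining 4)
6 → bin 2 (remaining 6)
6 → bin 2 (remaining 0)
6 → bin 3 (remaining 7)
5 → bin 3 (remaining 2)
4 → bin 1 (remaining 0)
4 → bin 4 (remaining 10)
3 → bin 4 (remaining 7)

5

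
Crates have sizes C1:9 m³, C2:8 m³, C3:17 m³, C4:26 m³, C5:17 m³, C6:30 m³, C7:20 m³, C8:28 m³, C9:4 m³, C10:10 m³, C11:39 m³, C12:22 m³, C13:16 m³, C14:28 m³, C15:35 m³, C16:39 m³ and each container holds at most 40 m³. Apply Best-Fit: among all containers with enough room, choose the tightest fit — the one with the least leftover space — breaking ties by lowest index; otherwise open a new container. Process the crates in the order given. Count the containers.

C1 (9 m³) → container 1 (remaining 31 m³)
C2 (8 m³) → container 1 (remaining 23 m³)
C3 (17 m³) → container 1 (remaining 6 m³)
C4 (26 m³) → container 2 (remaining 14 m³)
C5 (17 m³) → container 3 (remaining 23 m³)
C6 (30 m³) → container 4 (remaining 10 m³)
C7 (20 m³) → container 3 (remaining 3 m³)
C8 (28 m³) → container 5 (remaining 12 m³)
C9 (4 m³) → container 1 (remaining 2 m³)
C10 (10 m³) → container 4 (remaining 0 m³)
C11 (39 m³) → container 6 (remaining 1 m³)
C12 (22 m³) → container 7 (remaining 18 m³)
C13 (16 m³) → container 7 (remaining 2 m³)
C14 (28 m³) → container 8 (remaining 12 m³)
C15 (35 m³) → container 9 (remaining 5 m³)
C16 (39 m³) → container 10 (remaining 1 m³)

10 containers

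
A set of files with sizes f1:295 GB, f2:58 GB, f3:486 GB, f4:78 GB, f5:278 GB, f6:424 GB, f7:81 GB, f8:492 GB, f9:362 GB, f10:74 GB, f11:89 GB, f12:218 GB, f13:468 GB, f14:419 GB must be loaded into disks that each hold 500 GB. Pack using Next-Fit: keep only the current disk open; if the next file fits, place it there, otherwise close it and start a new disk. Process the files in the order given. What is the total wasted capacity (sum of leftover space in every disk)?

1178

disk 1: place f1 (295 GB), 205 GB left
disk 1: place f2 (58 GB), 147 GB left
disk 2: place f3 (486 GB), 14 GB left
disk 3: place f4 (78 GB), 422 GB left
disk 3: place f5 (278 GB), 144 GB left
disk 4: place f6 (424 GB), 76 GB left
disk 5: place f7 (81 GB), 419 GB left
disk 6: place f8 (492 GB), 8 GB left
disk 7: place f9 (362 GB), 138 GB left
disk 7: place f10 (74 GB), 64 GB left
disk 8: place f11 (89 GB), 411 GB left
disk 8: place f12 (218 GB), 193 GB left
disk 9: place f13 (468 GB), 32 GB left
disk 10: place f14 (419 GB), 81 GB left
10 disks × 500 GB = 5000 GB; used 3822 GB; unused 1178 GB.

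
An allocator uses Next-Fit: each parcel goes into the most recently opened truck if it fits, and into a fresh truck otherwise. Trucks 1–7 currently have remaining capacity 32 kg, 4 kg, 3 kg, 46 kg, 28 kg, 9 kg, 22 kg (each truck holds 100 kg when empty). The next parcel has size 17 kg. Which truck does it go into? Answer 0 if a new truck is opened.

Next-Fit only looks at truck 7, which has 22 kg free.
17 kg fits there.

7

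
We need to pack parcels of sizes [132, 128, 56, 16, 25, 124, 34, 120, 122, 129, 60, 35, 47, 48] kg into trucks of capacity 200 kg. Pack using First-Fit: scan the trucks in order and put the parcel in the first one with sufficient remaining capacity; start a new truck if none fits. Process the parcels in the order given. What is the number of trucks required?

Put 132 kg in truck 1; 68 kg remain.
Put 128 kg in truck 2; 72 kg remain.
Put 56 kg in truck 1; 12 kg remain.
Put 16 kg in truck 2; 56 kg remain.
Put 25 kg in truck 2; 31 kg remain.
Put 124 kg in truck 3; 76 kg remain.
Put 34 kg in truck 3; 42 kg remain.
Put 120 kg in truck 4; 80 kg remain.
Put 122 kg in truck 5; 78 kg remain.
Put 129 kg in truck 6; 71 kg remain.
Put 60 kg in truck 4; 20 kg remain.
Put 35 kg in truck 3; 7 kg remain.
Put 47 kg in truck 5; 31 kg remain.
Put 48 kg in truck 6; 23 kg remain.
Final trucks: [132,56] [128,16,25] [124,34,35] [120,60] [122,47] [129,48].

6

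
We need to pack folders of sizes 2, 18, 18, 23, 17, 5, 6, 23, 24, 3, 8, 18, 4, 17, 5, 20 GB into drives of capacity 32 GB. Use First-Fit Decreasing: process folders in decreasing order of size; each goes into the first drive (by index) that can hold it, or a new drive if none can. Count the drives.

9 drives

Sorted descending: 24, 23, 23, 20, 18, 18, 18, 17, 17, 8, 6, 5, 5, 4, 3, 2.
24 GB → drive 1 (remaining 8 GB)
23 GB → drive 2 (remaining 9 GB)
23 GB → drive 3 (remaining 9 GB)
20 GB → drive 4 (remaining 12 GB)
18 GB → drive 5 (remaining 14 GB)
18 GB → drive 6 (remaining 14 GB)
18 GB → drive 7 (remaining 14 GB)
17 GB → drive 8 (remaining 15 GB)
17 GB → drive 9 (remaining 15 GB)
8 GB → drive 1 (remaining 0 GB)
6 GB → drive 2 (remaining 3 GB)
5 GB → drive 3 (remaining 4 GB)
5 GB → drive 4 (remaining 7 GB)
4 GB → drive 3 (remaining 0 GB)
3 GB → drive 2 (remaining 0 GB)
2 GB → drive 4 (remaining 5 GB)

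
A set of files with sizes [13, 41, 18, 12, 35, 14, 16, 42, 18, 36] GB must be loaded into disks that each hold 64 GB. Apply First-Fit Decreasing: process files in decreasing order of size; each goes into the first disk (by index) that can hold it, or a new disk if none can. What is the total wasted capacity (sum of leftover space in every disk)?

11

Sorted descending: 42, 41, 36, 35, 18, 18, 16, 14, 13, 12.
disk 1: place 42 GB, 22 GB left
disk 2: place 41 GB, 23 GB left
disk 3: place 36 GB, 28 GB left
disk 4: place 35 GB, 29 GB left
disk 1: place 18 GB, 4 GB left
disk 2: place 18 GB, 5 GB left
disk 3: place 16 GB, 12 GB left
disk 4: place 14 GB, 15 GB left
disk 4: place 13 GB, 2 GB left
disk 3: place 12 GB, 0 GB left
4 disks × 64 GB = 256 GB; used 245 GB; unused 11 GB.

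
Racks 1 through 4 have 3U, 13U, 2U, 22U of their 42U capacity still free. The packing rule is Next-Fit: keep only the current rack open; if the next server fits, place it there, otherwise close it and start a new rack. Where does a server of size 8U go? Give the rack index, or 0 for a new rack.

4

Next-Fit only looks at rack 4, which has 22U free.
8U fits there.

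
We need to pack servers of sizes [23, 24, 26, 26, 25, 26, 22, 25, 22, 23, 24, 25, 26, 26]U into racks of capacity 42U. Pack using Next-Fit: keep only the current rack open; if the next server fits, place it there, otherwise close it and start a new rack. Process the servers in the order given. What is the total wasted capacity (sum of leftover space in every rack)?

245

rack 1: place 23U, 19U left
rack 2: place 24U, 18U left
rack 3: place 26U, 16U left
rack 4: place 26U, 16U left
rack 5: place 25U, 17U left
rack 6: place 26U, 16U left
rack 7: place 22U, 20U left
rack 8: place 25U, 17U left
rack 9: place 22U, 20U left
rack 10: place 23U, 19U left
rack 11: place 24U, 18U left
rack 12: place 25U, 17U left
rack 13: place 26U, 16U left
rack 14: place 26U, 16U left
14 racks × 42U = 588U; used 343U; unused 245U.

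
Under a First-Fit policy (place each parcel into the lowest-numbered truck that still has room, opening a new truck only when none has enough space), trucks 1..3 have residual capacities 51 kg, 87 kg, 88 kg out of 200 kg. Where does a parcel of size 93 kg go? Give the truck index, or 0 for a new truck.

No truck has ≥ 93 kg free, so a new truck is opened.

0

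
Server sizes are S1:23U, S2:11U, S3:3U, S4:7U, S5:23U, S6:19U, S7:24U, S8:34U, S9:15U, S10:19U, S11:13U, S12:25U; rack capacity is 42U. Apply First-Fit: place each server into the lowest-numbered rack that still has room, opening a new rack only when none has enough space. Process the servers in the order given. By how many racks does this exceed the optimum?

1

First-Fit: [23,11,3] [7,23] [19,15] [24,13] [34] [19] [25] → 7 racks.
Total size 216U; any packing needs at least ⌈216/42⌉ = 6 racks.
An optimal packing achieves that bound: [34,7] [25,15] [24,13,3] [23,19] [23,19] [11] → 6 racks.
Excess: 7 − 6 = 1.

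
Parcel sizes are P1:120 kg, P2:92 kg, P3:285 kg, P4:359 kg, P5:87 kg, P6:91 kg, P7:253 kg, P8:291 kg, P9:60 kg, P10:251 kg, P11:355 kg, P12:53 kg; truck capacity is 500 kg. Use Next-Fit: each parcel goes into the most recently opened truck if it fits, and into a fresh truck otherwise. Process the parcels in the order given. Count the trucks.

6

P1 (120 kg) → truck 1 (remaining 380 kg)
P2 (92 kg) → truck 1 (remaining 288 kg)
P3 (285 kg) → truck 1 (remaining 3 kg)
P4 (359 kg) → truck 2 (remaining 141 kg)
P5 (87 kg) → truck 2 (remaining 54 kg)
P6 (91 kg) → truck 3 (remaining 409 kg)
P7 (253 kg) → truck 3 (remaining 156 kg)
P8 (291 kg) → truck 4 (remaining 209 kg)
P9 (60 kg) → truck 4 (remaining 149 kg)
P10 (251 kg) → truck 5 (remaining 249 kg)
P11 (355 kg) → truck 6 (remaining 145 kg)
P12 (53 kg) → truck 6 (remaining 92 kg)
Final trucks: [120,92,285] [359,87] [91,253] [291,60] [251] [355,53].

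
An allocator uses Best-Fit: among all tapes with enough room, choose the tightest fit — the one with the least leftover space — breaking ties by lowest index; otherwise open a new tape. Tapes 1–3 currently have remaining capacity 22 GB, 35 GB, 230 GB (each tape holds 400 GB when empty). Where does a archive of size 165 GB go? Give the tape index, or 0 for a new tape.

3

Tapes with room: tape 3 (230 GB).
Tightest fit is tape 3 with 230 GB free.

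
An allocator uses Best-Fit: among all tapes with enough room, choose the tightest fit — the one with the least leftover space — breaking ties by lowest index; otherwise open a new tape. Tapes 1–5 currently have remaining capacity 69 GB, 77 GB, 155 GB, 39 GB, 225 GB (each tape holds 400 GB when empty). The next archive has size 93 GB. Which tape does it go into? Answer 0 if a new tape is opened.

Tapes with room: tape 3 (155 GB), tape 5 (225 GB).
Tightest fit is tape 3 with 155 GB free.

3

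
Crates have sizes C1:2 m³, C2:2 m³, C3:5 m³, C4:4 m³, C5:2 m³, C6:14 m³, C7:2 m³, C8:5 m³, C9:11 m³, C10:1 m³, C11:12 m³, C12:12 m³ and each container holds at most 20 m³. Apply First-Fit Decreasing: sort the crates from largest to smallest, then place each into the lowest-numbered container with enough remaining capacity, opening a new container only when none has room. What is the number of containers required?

4

Sorted descending: 14, 12, 12, 11, 5, 5, 4, 2, 2, 2, 2, 1.
14 m³ → container 1 (remaining 6 m³)
12 m³ → container 2 (remaining 8 m³)
12 m³ → container 3 (remaining 8 m³)
11 m³ → container 4 (remaining 9 m³)
5 m³ → container 1 (remaining 1 m³)
5 m³ → container 2 (remaining 3 m³)
4 m³ → container 3 (remaining 4 m³)
2 m³ → container 2 (remaining 1 m³)
2 m³ → container 3 (remaining 2 m³)
2 m³ → container 3 (remaining 0 m³)
2 m³ → container 4 (remaining 7 m³)
1 m³ → container 1 (remaining 0 m³)
Final containers: [14,5,1] [12,5,2] [12,4,2,2] [11,2].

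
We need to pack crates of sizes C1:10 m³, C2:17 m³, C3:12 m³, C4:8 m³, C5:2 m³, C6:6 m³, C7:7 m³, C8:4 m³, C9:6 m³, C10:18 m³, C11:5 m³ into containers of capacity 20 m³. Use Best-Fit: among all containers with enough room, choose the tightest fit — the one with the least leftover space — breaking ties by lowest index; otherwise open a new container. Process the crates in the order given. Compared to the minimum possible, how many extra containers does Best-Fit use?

Best-Fit: [10,6,4] [17,2] [12,8] [7,6,5] [18] → 5 containers.
Total size 95 m³; any packing needs at least ⌈95/20⌉ = 5 containers.
So 5 is already optimal.

0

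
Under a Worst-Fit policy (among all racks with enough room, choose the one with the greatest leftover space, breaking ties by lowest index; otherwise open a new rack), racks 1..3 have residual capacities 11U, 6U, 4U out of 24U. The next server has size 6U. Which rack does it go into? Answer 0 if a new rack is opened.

Racks with room: rack 1 (11U), rack 2 (6U).
Most room is rack 1 with 11U free.

1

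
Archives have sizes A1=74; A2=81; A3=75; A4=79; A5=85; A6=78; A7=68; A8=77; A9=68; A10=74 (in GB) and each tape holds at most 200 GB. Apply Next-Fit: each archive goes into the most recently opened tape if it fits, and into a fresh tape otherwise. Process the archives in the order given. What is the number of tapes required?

A1 (74 GB) → tape 1 (remaining 126 GB)
A2 (81 GB) → tape 1 (remaining 45 GB)
A3 (75 GB) → tape 2 (remaining 125 GB)
A4 (79 GB) → tape 2 (remaining 46 GB)
A5 (85 GB) → tape 3 (remaining 115 GB)
A6 (78 GB) → tape 3 (remaining 37 GB)
A7 (68 GB) → tape 4 (remaining 132 GB)
A8 (77 GB) → tape 4 (remaining 55 GB)
A9 (68 GB) → tape 5 (remaining 132 GB)
A10 (74 GB) → tape 5 (remaining 58 GB)
Final tapes: [74,81] [75,79] [85,78] [68,77] [68,74].

5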